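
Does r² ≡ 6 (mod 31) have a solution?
By Euler's criterion: 6^{15} ≡ 30 (mod 31). Since this equals -1 (≡ 30), 6 is not a QR.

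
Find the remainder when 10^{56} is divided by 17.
By Fermat: 10^{16} ≡ 1 mod 17. 56 = 3×16 + 8. So 10^{56} ≡ 10^{8} ≡ 16 mod 17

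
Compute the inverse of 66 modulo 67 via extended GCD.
Extended GCD: 66(-1) + 67(1) = 1. So 66^(-1) ≡ -1 ≡ 66 mod 67. Verify: 66 × 66 = 4356 ≡ 1 mod 67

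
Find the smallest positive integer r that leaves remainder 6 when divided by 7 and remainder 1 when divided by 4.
M = 7 × 4 = 28. M₁ = 4, y₁ ≡ 2 mod 7. M₂ = 7, y₂ ≡ 3 mod 4. r = 6×4×2 + 1×7×3 ≡ 13 mod 28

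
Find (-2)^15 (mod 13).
Using Fermat: (-2)^{12} ≡ 1 (mod 13). 15 ≡ 3 (mod 12). So (-2)^{15} ≡ (-2)^{3} ≡ 5 (mod 13)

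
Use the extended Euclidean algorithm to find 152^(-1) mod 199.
Extended GCD: 152(-72) + 199(55) = 1. So 152^(-1) ≡ -72 ≡ 127 mod 199. Verify: 152 × 127 = 19304 ≡ 1 mod 199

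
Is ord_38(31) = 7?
Powers of 31 mod 38: 31^1≡31, 31^2≡11, 31^3≡37, 31^4≡7, 31^5≡27, 31^6≡1. Already 31^6≡1, so the order is 6 < 7. No, the actual order is 6.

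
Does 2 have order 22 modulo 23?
2^{11} ≡ 1 mod 23 and 11 < 22, so ord_23(2) = 11 ≠ 22 and 2 is not a primitive root.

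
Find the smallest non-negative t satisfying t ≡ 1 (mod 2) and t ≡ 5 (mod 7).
M = 2 × 7 = 14. M₁ = 7, y₁ ≡ 1 (mod 2). M₂ = 2, y₂ ≡ 4 (mod 7). t = 1×7×1 + 5×2×4 ≡ 5 (mod 14)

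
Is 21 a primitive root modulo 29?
ord_29(21) divides 28. For each prime q|28: 21^{14}≡28, 21^{4}≡7, none ≡ 1. So 21 has order 28 and is a primitive root mod 29.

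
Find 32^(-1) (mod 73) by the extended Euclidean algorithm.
Extended GCD: 32(16) + 73(-7) = 1. So 32^(-1) ≡ 16 (mod 73). Verify: 32 × 16 = 512 ≡ 1 (mod 73)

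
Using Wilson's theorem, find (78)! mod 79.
By Wilson's theorem, (78)! ≡ -1 ≡ 78 mod 79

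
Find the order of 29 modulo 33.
Powers of 29 mod 33: 29^1≡29, 29^2≡16, 29^3≡2, 29^4≡25, 29^5≡32, 29^6≡4, 29^7≡17, 29^8≡31, 29^9≡8, 29^10≡1. So the order of 29 is 10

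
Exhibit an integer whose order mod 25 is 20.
2 has order 20 mod 25 since 2^{20} ≡ 1 mod 25 and no smaller power works.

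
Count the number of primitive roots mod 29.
There are φ(29-1) = φ(28) = 12 primitive roots modulo 29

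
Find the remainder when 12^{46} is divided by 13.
By Fermat: 12^{12} ≡ 1 mod 13. 46 = 3×12 + 10. So 12^{46} ≡ 12^{10} ≡ 1 mod 13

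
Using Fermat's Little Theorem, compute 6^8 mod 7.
By Fermat: 6^{6} ≡ 1 mod 7. So 6^{8} = 6^{6} · 6^{2} ≡ 6^{2} ≡ 1 mod 7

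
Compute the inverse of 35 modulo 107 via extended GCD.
Extended GCD: 35(52) + 107(-17) = 1. So 35^(-1) ≡ 52 (mod 107). Verify: 35 × 52 = 1820 ≡ 1 (mod 107)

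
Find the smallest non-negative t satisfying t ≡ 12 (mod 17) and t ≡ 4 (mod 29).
M = 17 × 29 = 493. M₁ = 29, y₁ ≡ 10 (mod 17). M₂ = 17, y₂ ≡ 12 (mod 29). t = 12×29×10 + 4×17×12 ≡ 352 (mod 493)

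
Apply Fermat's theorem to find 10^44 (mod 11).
By Fermat: 10^{10} ≡ 1 (mod 11). 44 = 4×10 + 4. So 10^{44} ≡ 10^{4} ≡ 1 (mod 11)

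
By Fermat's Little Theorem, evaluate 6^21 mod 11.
By Fermat: 6^{10} ≡ 1 mod 11. 21 = 2×10 + 1. So 6^{21} ≡ 6^{1} ≡ 6 mod 11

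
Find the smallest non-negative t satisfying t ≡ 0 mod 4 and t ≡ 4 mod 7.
M = 4 × 7 = 28. M₁ = 7, y₁ ≡ 3 mod 4. M₂ = 4, y₂ ≡ 2 mod 7. t = 0×7×3 + 4×4×2 ≡ 4 mod 28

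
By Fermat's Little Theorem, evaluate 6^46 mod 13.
By Fermat: 6^{12} ≡ 1 (mod 13). 46 = 3×12 + 10. So 6^{46} ≡ 6^{10} ≡ 4 (mod 13)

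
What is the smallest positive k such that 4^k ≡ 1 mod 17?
Powers of 4 mod 17: 4^1≡4, 4^2≡16, 4^3≡13, 4^4≡1. ord_17(4) = 4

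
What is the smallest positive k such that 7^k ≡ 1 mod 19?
Powers of 7 mod 19: 7^1≡7, 7^2≡11, 7^3≡1. ord_19(7) = 3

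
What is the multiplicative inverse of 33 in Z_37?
Since 37 is prime, by Fermat 33^(-1) ≡ 33^{35} ≡ 9 mod 37. Verify: 33 × 9 = 297 ≡ 1 mod 37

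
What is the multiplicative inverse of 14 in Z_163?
Since 163 is prime, by Fermat 14^(-1) ≡ 14^{161} ≡ 35 mod 163. Verify: 14 × 35 = 490 ≡ 1 mod 163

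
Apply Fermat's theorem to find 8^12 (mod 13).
By Fermat's Little Theorem, 8^{12} ≡ 1 (mod 13) since 13 is prime and gcd(8, 13) = 1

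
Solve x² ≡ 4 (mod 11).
The square roots of 4 mod 11 are 9 and 2. Verify: 9² = 81 ≡ 4 (mod 11)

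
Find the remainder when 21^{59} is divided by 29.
By Fermat: 21^{28} ≡ 1 (mod 29). 59 = 2×28 + 3. So 21^{59} ≡ 21^{3} ≡ 10 (mod 29)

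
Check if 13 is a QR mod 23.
By Euler's criterion: 13^{11} ≡ 1 (mod 23). Since this equals 1, 13 is a QR.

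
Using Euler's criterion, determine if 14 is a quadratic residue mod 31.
By Euler's criterion: 14^{15} ≡ 1 mod 31. Since this equals 1, 14 is a QR.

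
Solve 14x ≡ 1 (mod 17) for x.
Since 17 is prime, by Fermat 14^(-1) ≡ 14^{15} ≡ 11 (mod 17). Verify: 14 × 11 = 154 ≡ 1 (mod 17)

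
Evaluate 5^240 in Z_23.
Using Fermat: 5^{22} ≡ 1 (mod 23). 240 ≡ 20 (mod 22). So 5^{240} ≡ 5^{20} ≡ 12 (mod 23)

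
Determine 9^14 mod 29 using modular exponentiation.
By repeated squaring mod 29: 9^{1}≡9, 9^{2}≡23, 9^{4}≡7, 9^{8}≡20. Then 9^{14} = 9^{8+4+2} ≡ 20 × 7 × 23 ≡ 1 mod 29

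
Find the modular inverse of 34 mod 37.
Since 37 is prime, by Fermat 34^(-1) ≡ 34^{35} ≡ 12 (mod 37). Verify: 34 × 12 = 408 ≡ 1 (mod 37)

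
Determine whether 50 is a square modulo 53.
By Euler's criterion: 50^{26} ≡ 52 mod 53. Since this equals -1 (≡ 52), 50 is not a QR.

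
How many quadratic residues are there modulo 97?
The squaring map on Z_97* is 2-to-1, so there are (96)/2 = 48 QRs.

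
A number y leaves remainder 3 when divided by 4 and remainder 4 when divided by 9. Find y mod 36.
M = 4 × 9 = 36. M₁ = 9, y₁ ≡ 1 mod 4. M₂ = 4, y₂ ≡ 7 mod 9. y = 3×9×1 + 4×4×7 ≡ 31 mod 36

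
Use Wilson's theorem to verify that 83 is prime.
(82)! mod 83 = 82. Since this equals -1 (mod 83), Wilson confirms 83 is prime.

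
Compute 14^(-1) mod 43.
Since 43 is prime, by Fermat 14^(-1) ≡ 14^{41} ≡ 40 mod 43. Verify: 14 × 40 = 560 ≡ 1 mod 43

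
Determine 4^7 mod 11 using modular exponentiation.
By repeated squaring mod 11: 4^{1}≡4, 4^{2}≡5, 4^{4}≡3. Then 4^{7} = 4^{4+2+1} ≡ 3 × 5 × 4 ≡ 5 mod 11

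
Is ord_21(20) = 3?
Powers of 20 mod 21: 20^1≡20, 20^2≡1. Already 20^2≡1, so the order is 2 < 3. No, the actual order is 2.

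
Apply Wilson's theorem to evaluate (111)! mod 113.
(112)! = (111)! × (112) ≡ -1 mod 113. So (111)! ≡ -1 × (112)^(-1) ≡ (-1)×(-1) = 1 mod 113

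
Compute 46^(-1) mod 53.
Since 53 is prime, by Fermat 46^(-1) ≡ 46^{51} ≡ 15 mod 53. Verify: 46 × 15 = 690 ≡ 1 mod 53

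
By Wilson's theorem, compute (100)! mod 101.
By Wilson's theorem, (100)! ≡ -1 ≡ 100 mod 101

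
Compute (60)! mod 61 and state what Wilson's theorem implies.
(60)! mod 61 = 60. Since this equals -1 (mod 61), Wilson confirms 61 is prime.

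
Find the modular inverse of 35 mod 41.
Since 41 is prime, by Fermat 35^(-1) ≡ 35^{39} ≡ 34 mod 41. Verify: 35 × 34 = 1190 ≡ 1 mod 41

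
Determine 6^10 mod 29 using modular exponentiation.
By repeated squaring (mod 29): 6^{1}≡6, 6^{2}≡7, 6^{4}≡20, 6^{8}≡23. Then 6^{10} = 6^{8+2} ≡ 23 × 7 ≡ 16 (mod 29)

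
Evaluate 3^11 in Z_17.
By repeated squaring mod 17: 3^{1}≡3, 3^{2}≡9, 3^{4}≡13, 3^{8}≡16. Then 3^{11} = 3^{8+2+1} ≡ 16 × 9 × 3 ≡ 7 mod 17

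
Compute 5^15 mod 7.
Using Fermat: 5^{6} ≡ 1 mod 7. 15 ≡ 3 mod 6. So 5^{15} ≡ 5^{3} ≡ 6 mod 7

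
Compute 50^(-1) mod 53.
Since 53 is prime, by Fermat 50^(-1) ≡ 50^{51} ≡ 35 mod 53. Verify: 50 × 35 = 1750 ≡ 1 mod 53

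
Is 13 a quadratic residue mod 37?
By Euler's criterion: 13^{18} ≡ 36 (mod 37). Since this equals -1 (≡ 36), 13 is not a QR.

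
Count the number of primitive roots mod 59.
A prime p has φ(p-1) primitive roots; here φ(58) = 28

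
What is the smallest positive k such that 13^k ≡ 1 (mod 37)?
Powers of 13 mod 37: 13^1≡13, 13^2≡21, 13^3≡14, 13^4≡34, 13^5≡35, 13^6≡11, 13^7≡32, 13^8≡9, 13^9≡6, 13^10≡4, 13^11≡15, 13^12≡10, 13^13≡19, 13^14≡25, 13^15≡29, 13^16≡7, 13^17≡17, 13^18≡36, 13^19≡24, 13^20≡16, 13^21≡23, 13^22≡3, 13^23≡2, 13^24≡26, 13^25≡5, 13^26≡28, 13^27≡31, 13^28≡33, 13^29≡22, 13^30≡27, 13^31≡18, 13^32≡12, 13^33≡8, 13^34≡30, 13^35≡20, 13^36≡1. ord_37(13) = 36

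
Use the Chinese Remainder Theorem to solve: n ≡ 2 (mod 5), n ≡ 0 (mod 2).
M = 5 × 2 = 10. M₁ = 2, y₁ ≡ 3 (mod 5). M₂ = 5, y₂ ≡ 1 (mod 2). n = 2×2×3 + 0×5×1 ≡ 2 (mod 10)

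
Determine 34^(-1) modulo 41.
Since 41 is prime, by Fermat 34^(-1) ≡ 34^{39} ≡ 35 (mod 41). Verify: 34 × 35 = 1190 ≡ 1 (mod 41)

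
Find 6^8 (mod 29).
By repeated squaring (mod 29): 6^{1}≡6, 6^{2}≡7, 6^{4}≡20, 6^{8}≡23. So 6^{8} ≡ 23 (mod 29)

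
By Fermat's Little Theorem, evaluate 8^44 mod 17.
By Fermat: 8^{16} ≡ 1 (mod 17). 44 = 2×16 + 12. So 8^{44} ≡ 8^{12} ≡ 16 (mod 17)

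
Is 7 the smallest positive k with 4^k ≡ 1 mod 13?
Powers of 4 mod 13: 4^1≡4, 4^2≡3, 4^3≡12, 4^4≡9, 4^5≡10, 4^6≡1. Already 4^6≡1, so the order is 6 < 7. No, the actual order is 6.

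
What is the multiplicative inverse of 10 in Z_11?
Since 11 is prime, by Fermat 10^(-1) ≡ 10^{9} ≡ 10 (mod 11). Verify: 10 × 10 = 100 ≡ 1 (mod 11)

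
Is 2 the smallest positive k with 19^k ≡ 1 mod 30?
Powers of 19 mod 30: 19^1≡19, 19^2≡1. First k with 19^k≡1 is k=2. Yes, ord_30(19) = 2.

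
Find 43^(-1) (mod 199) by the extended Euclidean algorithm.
Extended GCD: 43(-37) + 199(8) = 1. So 43^(-1) ≡ -37 ≡ 162 (mod 199). Verify: 43 × 162 = 6966 ≡ 1 (mod 199)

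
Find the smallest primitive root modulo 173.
g = 2. Powers: [2, 4, 8, 16, 32, 64, 128, ...] generates all 172 non-zero residues.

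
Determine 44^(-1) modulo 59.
Since 59 is prime, by Fermat 44^(-1) ≡ 44^{57} ≡ 55 mod 59. Verify: 44 × 55 = 2420 ≡ 1 mod 59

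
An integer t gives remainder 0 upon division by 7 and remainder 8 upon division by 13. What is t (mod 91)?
M = 7 × 13 = 91. M₁ = 13, y₁ ≡ 6 (mod 7). M₂ = 7, y₂ ≡ 2 (mod 13). t = 0×13×6 + 8×7×2 ≡ 21 (mod 91)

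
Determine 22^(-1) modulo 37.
Since 37 is prime, by Fermat 22^(-1) ≡ 22^{35} ≡ 32 mod 37. Verify: 22 × 32 = 704 ≡ 1 mod 37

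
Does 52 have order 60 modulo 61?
52^{10} ≡ 1 (mod 61) and 10 < 60, so ord_61(52) = 10 ≠ 60 and 52 is not a primitive root.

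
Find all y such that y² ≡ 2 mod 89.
The square roots of 2 mod 89 are 64 and 25. Verify: 64² = 4096 ≡ 2 mod 89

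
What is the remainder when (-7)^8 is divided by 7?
By repeated squaring (mod 7): (-7)^{1}≡0, (-7)^{2}≡0, (-7)^{4}≡0, (-7)^{8}≡0. So (-7)^{8} ≡ 0 (mod 7)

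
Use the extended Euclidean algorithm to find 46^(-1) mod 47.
Extended GCD: 46(-1) + 47(1) = 1. So 46^(-1) ≡ -1 ≡ 46 (mod 47). Verify: 46 × 46 = 2116 ≡ 1 (mod 47)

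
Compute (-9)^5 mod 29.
By repeated squaring (mod 29): (-9)^{1}≡20, (-9)^{2}≡23, (-9)^{4}≡7. Then (-9)^{5} = (-9)^{4+1} ≡ 7 × 20 ≡ 24 (mod 29)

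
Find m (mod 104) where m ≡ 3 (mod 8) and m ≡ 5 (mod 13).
M = 8 × 13 = 104. M₁ = 13, y₁ ≡ 5 (mod 8). M₂ = 8, y₂ ≡ 5 (mod 13). m = 3×13×5 + 5×8×5 ≡ 83 (mod 104)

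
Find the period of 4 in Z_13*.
Powers of 4 mod 13: 4^1≡4, 4^2≡3, 4^3≡12, 4^4≡9, 4^5≡10, 4^6≡1. So the order of 4 is 6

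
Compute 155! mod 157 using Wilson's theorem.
(156)! = (155)! × (156) ≡ -1 mod 157. So (155)! ≡ -1 × (156)^(-1) ≡ (-1)×(-1) = 1 mod 157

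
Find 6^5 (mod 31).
By repeated squaring (mod 31): 6^{1}≡6, 6^{2}≡5, 6^{4}≡25. Then 6^{5} = 6^{4+1} ≡ 25 × 6 ≡ 26 (mod 31)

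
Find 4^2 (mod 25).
4^{2} = 16 ≡ 16 (mod 25)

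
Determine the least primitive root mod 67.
g = 2. Powers: [2, 4, 8, 16, 32, 64, 61, 55, ...] generates all 66 non-zero residues.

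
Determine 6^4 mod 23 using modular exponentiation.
6^{4} = 1296 ≡ 8 mod 23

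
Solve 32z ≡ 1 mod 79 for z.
Since 79 is prime, by Fermat 32^(-1) ≡ 32^{77} ≡ 42 mod 79. Verify: 32 × 42 = 1344 ≡ 1 mod 79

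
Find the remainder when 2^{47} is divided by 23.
By Fermat: 2^{22} ≡ 1 (mod 23). 47 = 2×22 + 3. So 2^{47} ≡ 2^{3} ≡ 8 (mod 23)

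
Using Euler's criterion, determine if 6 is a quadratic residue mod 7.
By Euler's criterion: 6^{3} ≡ 6 (mod 7). Since this equals -1 (≡ 6), 6 is not a QR.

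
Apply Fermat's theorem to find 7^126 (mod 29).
By Fermat: 7^{28} ≡ 1 (mod 29). 126 = 4×28 + 14. So 7^{126} ≡ 7^{14} ≡ 1 (mod 29)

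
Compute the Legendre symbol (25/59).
(25/59) = 25^{29} mod 59 = 1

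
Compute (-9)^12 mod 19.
By repeated squaring mod 19: (-9)^{1}≡10, (-9)^{2}≡5, (-9)^{4}≡6, (-9)^{8}≡17. Then (-9)^{12} = (-9)^{8+4} ≡ 17 × 6 ≡ 7 mod 19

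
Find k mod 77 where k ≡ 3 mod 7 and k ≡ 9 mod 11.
M = 7 × 11 = 77. M₁ = 11, y₁ ≡ 2 mod 7. M₂ = 7, y₂ ≡ 8 mod 11. k = 3×11×2 + 9×7×8 ≡ 31 mod 77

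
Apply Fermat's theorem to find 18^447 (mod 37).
By Fermat: 18^{36} ≡ 1 (mod 37). 447 ≡ 15 (mod 36). So 18^{447} ≡ 18^{15} ≡ 8 (mod 37)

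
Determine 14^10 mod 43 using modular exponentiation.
By repeated squaring (mod 43): 14^{1}≡14, 14^{2}≡24, 14^{4}≡17, 14^{8}≡31. Then 14^{10} = 14^{8+2} ≡ 31 × 24 ≡ 13 (mod 43)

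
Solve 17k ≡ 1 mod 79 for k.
Since 79 is prime, by Fermat 17^(-1) ≡ 17^{77} ≡ 14 mod 79. Verify: 17 × 14 = 238 ≡ 1 mod 79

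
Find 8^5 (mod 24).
By repeated squaring (mod 24): 8^{1}≡8, 8^{2}≡16, 8^{4}≡16. Then 8^{5} = 8^{4+1} ≡ 16 × 8 ≡ 8 (mod 24)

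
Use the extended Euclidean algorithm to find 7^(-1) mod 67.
Extended GCD: 7(-19) + 67(2) = 1. So 7^(-1) ≡ -19 ≡ 48 (mod 67). Verify: 7 × 48 = 336 ≡ 1 (mod 67)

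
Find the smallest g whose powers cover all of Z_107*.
g = 2. Powers: [2, 4, 8, 16, 32, 64, 21, ...] generates all 106 non-zero residues.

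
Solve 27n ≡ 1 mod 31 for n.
Since 31 is prime, by Fermat 27^(-1) ≡ 27^{29} ≡ 23 mod 31. Verify: 27 × 23 = 621 ≡ 1 mod 31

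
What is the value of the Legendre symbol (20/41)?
(20/41) = 20^{20} mod 41 = 1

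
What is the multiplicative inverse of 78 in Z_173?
Since 173 is prime, by Fermat 78^(-1) ≡ 78^{171} ≡ 122 mod 173. Verify: 78 × 122 = 9516 ≡ 1 mod 173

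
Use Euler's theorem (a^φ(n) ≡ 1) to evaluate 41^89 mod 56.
By Euler: 41^{24} ≡ 1 mod 56 since gcd(41, 56) = 1. 89 = 3×24 + 17. So 41^{89} ≡ 41^{17} ≡ 41 mod 56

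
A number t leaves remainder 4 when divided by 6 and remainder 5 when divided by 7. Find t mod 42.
M = 6 × 7 = 42. M₁ = 7, y₁ ≡ 1 mod 6. M₂ = 6, y₂ ≡ 6 mod 7. t = 4×7×1 + 5×6×6 ≡ 40 mod 42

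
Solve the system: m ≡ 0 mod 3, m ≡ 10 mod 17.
M = 3 × 17 = 51. M₁ = 17, y₁ ≡ 2 mod 3. M₂ = 3, y₂ ≡ 6 mod 17. m = 0×17×2 + 10×3×6 ≡ 27 mod 51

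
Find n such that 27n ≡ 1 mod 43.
Since 43 is prime, by Fermat 27^(-1) ≡ 27^{41} ≡ 8 mod 43. Verify: 27 × 8 = 216 ≡ 1 mod 43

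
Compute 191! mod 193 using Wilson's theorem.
(192)! = (191)! × (192) ≡ -1 mod 193. So (191)! ≡ -1 × (192)^(-1) ≡ (-1)×(-1) = 1 mod 193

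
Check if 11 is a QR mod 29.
By Euler's criterion: 11^{14} ≡ 28 mod 29. Since this equals -1 (≡ 28), 11 is not a QR.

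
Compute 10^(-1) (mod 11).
Since 11 is prime, by Fermat 10^(-1) ≡ 10^{9} ≡ 10 (mod 11). Verify: 10 × 10 = 100 ≡ 1 (mod 11)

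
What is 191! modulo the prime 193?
(192)! = (191)! × (192) ≡ -1 (mod 193). So (191)! ≡ -1 × (192)^(-1) ≡ (-1)×(-1) = 1 (mod 193)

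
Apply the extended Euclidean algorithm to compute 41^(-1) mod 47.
Extended GCD: 41(-8) + 47(7) = 1. So 41^(-1) ≡ -8 ≡ 39 mod 47. Verify: 41 × 39 = 1599 ≡ 1 mod 47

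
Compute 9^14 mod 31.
By repeated squaring mod 31: 9^{1}≡9, 9^{2}≡19, 9^{4}≡20, 9^{8}≡28. Then 9^{14} = 9^{8+4+2} ≡ 28 × 20 × 19 ≡ 7 mod 31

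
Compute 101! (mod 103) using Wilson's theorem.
(102)! = (101)! × (102) ≡ -1 (mod 103). So (101)! ≡ -1 × (102)^(-1) ≡ (-1)×(-1) = 1 (mod 103)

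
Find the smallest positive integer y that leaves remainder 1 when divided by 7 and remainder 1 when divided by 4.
M = 7 × 4 = 28. M₁ = 4, y₁ ≡ 2 mod 7. M₂ = 7, y₂ ≡ 3 mod 4. y = 1×4×2 + 1×7×3 ≡ 1 mod 28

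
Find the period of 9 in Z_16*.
Powers of 9 mod 16: 9^1≡9, 9^2≡1. So the order of 9 is 2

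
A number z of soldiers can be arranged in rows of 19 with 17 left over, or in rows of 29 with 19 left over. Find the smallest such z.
M = 19 × 29 = 551. M₁ = 29, y₁ ≡ 2 (mod 19). M₂ = 19, y₂ ≡ 26 (mod 29). z = 17×29×2 + 19×19×26 ≡ 454 (mod 551)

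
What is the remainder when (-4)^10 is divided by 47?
By repeated squaring mod 47: (-4)^{1}≡43, (-4)^{2}≡16, (-4)^{4}≡21, (-4)^{8}≡18. Then (-4)^{10} = (-4)^{8+2} ≡ 18 × 16 ≡ 6 mod 47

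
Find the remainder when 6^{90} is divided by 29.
By Fermat: 6^{28} ≡ 1 (mod 29). 90 = 3×28 + 6. So 6^{90} ≡ 6^{6} ≡ 24 (mod 29)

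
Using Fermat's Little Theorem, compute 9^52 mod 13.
By Fermat: 9^{12} ≡ 1 mod 13. 52 = 4×12 + 4. So 9^{52} ≡ 9^{4} ≡ 9 mod 13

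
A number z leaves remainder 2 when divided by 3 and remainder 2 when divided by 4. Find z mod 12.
M = 3 × 4 = 12. M₁ = 4, y₁ ≡ 1 mod 3. M₂ = 3, y₂ ≡ 3 mod 4. z = 2×4×1 + 2×3×3 ≡ 2 mod 12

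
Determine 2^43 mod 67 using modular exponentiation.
By repeated squaring mod 67: 2^{1}≡2, 2^{2}≡4, 2^{4}≡16, 2^{8}≡55, 2^{16}≡10, 2^{32}≡33. Then 2^{43} = 2^{32+8+2+1} ≡ 33 × 55 × 4 × 2 ≡ 48 mod 67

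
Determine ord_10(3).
Powers of 3 mod 10: 3^1≡3, 3^2≡9, 3^3≡7, 3^4≡1. So the order of 3 is 4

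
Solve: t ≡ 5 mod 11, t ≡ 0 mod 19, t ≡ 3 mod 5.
M = 11 × 19 × 5 = 1045. M₁ = 95, y₁ ≡ 8 mod 11. M₂ = 55, y₂ ≡ 9 mod 19. M₃ = 209, y₃ ≡ 4 mod 5. t = 5×95×8 + 0×55×9 + 3×209×4 ≡ 38 mod 1045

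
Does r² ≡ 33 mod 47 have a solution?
By Euler's criterion: 33^{23} ≡ 46 mod 47. Since this equals -1 (≡ 46), 33 is not a QR.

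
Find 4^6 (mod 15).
By repeated squaring (mod 15): 4^{1}≡4, 4^{2}≡1, 4^{4}≡1. Then 4^{6} = 4^{4+2} ≡ 1 × 1 ≡ 1 (mod 15)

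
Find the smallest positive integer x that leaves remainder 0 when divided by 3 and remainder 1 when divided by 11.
M = 3 × 11 = 33. M₁ = 11, y₁ ≡ 2 (mod 3). M₂ = 3, y₂ ≡ 4 (mod 11). x = 0×11×2 + 1×3×4 ≡ 12 (mod 33)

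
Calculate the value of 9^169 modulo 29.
Using Fermat: 9^{28} ≡ 1 (mod 29). 169 ≡ 1 (mod 28). So 9^{169} ≡ 9^{1} ≡ 9 (mod 29)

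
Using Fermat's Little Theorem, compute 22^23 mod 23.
By Fermat: 22^{22} ≡ 1 (mod 23). So 22^{23} = 22^{22} · 22^{1} ≡ 22^{1} ≡ 22 (mod 23)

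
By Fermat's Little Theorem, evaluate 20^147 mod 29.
By Fermat: 20^{28} ≡ 1 (mod 29). 147 = 5×28 + 7. So 20^{147} ≡ 20^{7} ≡ 1 (mod 29)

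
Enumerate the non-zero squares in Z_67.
Squares in Z_67*: {1, 4, 6, 9, 10, 14, 15, 16, 17, 19, 21, 22, 23, 24, 25, 26, 29, 33, 35, 36, 37, 39, 40, 47, 49, 54, 55, 56, 59, 60, 62, 64, 65}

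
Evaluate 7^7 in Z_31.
By repeated squaring (mod 31): 7^{1}≡7, 7^{2}≡18, 7^{4}≡14. Then 7^{7} = 7^{4+2+1} ≡ 14 × 18 × 7 ≡ 28 (mod 31)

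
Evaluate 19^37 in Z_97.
By repeated squaring mod 97: 19^{1}≡19, 19^{2}≡70, 19^{4}≡50, 19^{8}≡75, 19^{16}≡96, 19^{32}≡1. Then 19^{37} = 19^{32+4+1} ≡ 1 × 50 × 19 ≡ 77 mod 97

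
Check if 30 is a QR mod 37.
By Euler's criterion: 30^{18} ≡ 1 mod 37. Since this equals 1, 30 is a QR.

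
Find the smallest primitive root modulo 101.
g = 2. For each prime q|100: 2^{50}≡100, 2^{20}≡95, none ≡ 1, so ord_101(2) = 100 and 2 is a primitive root.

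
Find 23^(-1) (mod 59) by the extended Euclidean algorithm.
Extended GCD: 23(18) + 59(-7) = 1. So 23^(-1) ≡ 18 (mod 59). Verify: 23 × 18 = 414 ≡ 1 (mod 59)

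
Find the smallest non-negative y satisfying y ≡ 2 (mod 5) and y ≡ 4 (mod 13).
M = 5 × 13 = 65. M₁ = 13, y₁ ≡ 2 (mod 5). M₂ = 5, y₂ ≡ 8 (mod 13). y = 2×13×2 + 4×5×8 ≡ 17 (mod 65)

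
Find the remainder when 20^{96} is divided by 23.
By Fermat: 20^{22} ≡ 1 (mod 23). 96 = 4×22 + 8. So 20^{96} ≡ 20^{8} ≡ 6 (mod 23)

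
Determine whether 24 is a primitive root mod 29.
24^{7} ≡ 1 mod 29 and 7 < 28, so ord_29(24) = 7 ≠ 28 and 24 is not a primitive root.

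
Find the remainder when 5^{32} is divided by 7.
By Fermat: 5^{6} ≡ 1 (mod 7). 32 = 5×6 + 2. So 5^{32} ≡ 5^{2} ≡ 4 (mod 7)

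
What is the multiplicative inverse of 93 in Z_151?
Since 151 is prime, by Fermat 93^(-1) ≡ 93^{149} ≡ 13 (mod 151). Verify: 93 × 13 = 1209 ≡ 1 (mod 151)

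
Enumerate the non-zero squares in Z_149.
Squares in Z_149*: {1, 4, 5, 6, 7, 9, 16, 17, 19, 20, 22, 24, 25, 26, 28, 29, 30, 31, 33, 35, 36, 37, 39, 42, 45, 46, 47, 49, 53, 54, 61, 63, 64, 67, 68, 69, 73, 76, 80, 81, 82, 85, 86, 88, 95, 96, 100, 102, 103, 104, 107, 110, 112, 113, 114, 116, 118, 119, 120, 121, 123, 124, 125, 127, 129, 130, 132, 133, 140, 142, 143, 144, 145, 148}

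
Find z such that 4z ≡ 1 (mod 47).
Since 47 is prime, by Fermat 4^(-1) ≡ 4^{45} ≡ 12 (mod 47). Verify: 4 × 12 = 48 ≡ 1 (mod 47)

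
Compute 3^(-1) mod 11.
Since 11 is prime, by Fermat 3^(-1) ≡ 3^{9} ≡ 4 mod 11. Verify: 3 × 4 = 12 ≡ 1 mod 11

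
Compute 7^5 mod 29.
By repeated squaring mod 29: 7^{1}≡7, 7^{2}≡20, 7^{4}≡23. Then 7^{5} = 7^{4+1} ≡ 23 × 7 ≡ 16 mod 29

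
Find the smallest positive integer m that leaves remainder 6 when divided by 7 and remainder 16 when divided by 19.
M = 7 × 19 = 133. M₁ = 19, y₁ ≡ 3 mod 7. M₂ = 7, y₂ ≡ 11 mod 19. m = 6×19×3 + 16×7×11 ≡ 111 mod 133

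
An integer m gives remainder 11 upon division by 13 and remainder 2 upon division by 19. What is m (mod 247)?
M = 13 × 19 = 247. M₁ = 19, y₁ ≡ 11 (mod 13). M₂ = 13, y₂ ≡ 3 (mod 19). m = 11×19×11 + 2×13×3 ≡ 154 (mod 247)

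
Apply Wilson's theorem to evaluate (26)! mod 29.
(28)! = (26)! × (27) × (28) ≡ -1 mod 29. So (26)! ≡ -1 × [(28)(27)]^(-1) ≡ 14 mod 29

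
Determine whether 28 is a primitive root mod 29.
28^{2} ≡ 1 mod 29 and 2 < 28, so ord_29(28) = 2 ≠ 28 and 28 is not a primitive root.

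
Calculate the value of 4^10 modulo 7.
Using Fermat: 4^{6} ≡ 1 mod 7. 10 ≡ 4 mod 6. So 4^{10} ≡ 4^{4} ≡ 4 mod 7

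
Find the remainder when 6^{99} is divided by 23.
By Fermat: 6^{22} ≡ 1 (mod 23). 99 = 4×22 + 11. So 6^{99} ≡ 6^{11} ≡ 1 (mod 23)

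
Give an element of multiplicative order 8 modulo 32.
3 has order 8 mod 32 since 3^{8} ≡ 1 mod 32 and no smaller power works.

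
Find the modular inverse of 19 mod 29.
Since 29 is prime, by Fermat 19^(-1) ≡ 19^{27} ≡ 26 mod 29. Verify: 19 × 26 = 494 ≡ 1 mod 29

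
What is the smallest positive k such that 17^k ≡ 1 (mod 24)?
Powers of 17 mod 24: 17^1≡17, 17^2≡1. So the order of 17 is 2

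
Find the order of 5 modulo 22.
Powers of 5 mod 22: 5^1≡5, 5^2≡3, 5^3≡15, 5^4≡9, 5^5≡1. So the order of 5 is 5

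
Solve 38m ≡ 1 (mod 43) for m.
Since 43 is prime, by Fermat 38^(-1) ≡ 38^{41} ≡ 17 (mod 43). Verify: 38 × 17 = 646 ≡ 1 (mod 43)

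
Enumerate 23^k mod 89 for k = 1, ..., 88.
23^1, 23^2, ..., 23^{88} mod 89: [23, 84, 63, 25, 41, 53, 62, 2, 46, 79, 37, 50, 82, 17, 35, 4, 3, 69, 74, 11, 75, 34, 70, 8, 6, 49, 59, 22, 61, 68, 51, 16, 12, 9, 29, 44, 33, 47, 13, 32, 24, 18, 58, 88, 66, 5, 26, 64, 48, 36, 27, 87, 43, 10, 52, 39, 7, 72, 54, 85, 86, 20, 15, 78, 14, 55, 19, 81, 83, 40, 30, 67, 28, 21, 38, 73, 77, 80, 60, 45, 56, 42, 76, 57, 65, 71, 31, 1]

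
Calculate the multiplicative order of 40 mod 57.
Powers of 40 mod 57: 40^1≡40, 40^2≡4, 40^3≡46, 40^4≡16, 40^5≡13, 40^6≡7, 40^7≡52, 40^8≡28, 40^9≡37, 40^10≡55, 40^11≡34, 40^12≡49, 40^13≡22, 40^14≡25, 40^15≡31, 40^16≡43, 40^17≡10, 40^18≡1. So the order of 40 is 18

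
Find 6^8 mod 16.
By repeated squaring mod 16: 6^{1}≡6, 6^{2}≡4, 6^{4}≡0, 6^{8}≡0. So 6^{8} ≡ 0 mod 16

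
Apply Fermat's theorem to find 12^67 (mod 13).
By Fermat: 12^{12} ≡ 1 (mod 13). 67 = 5×12 + 7. So 12^{67} ≡ 12^{7} ≡ 12 (mod 13)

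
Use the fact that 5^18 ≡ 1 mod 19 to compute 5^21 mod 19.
By Fermat: 5^{18} ≡ 1 mod 19. So 5^{21} = 5^{18} · 5^{3} ≡ 5^{3} ≡ 11 mod 19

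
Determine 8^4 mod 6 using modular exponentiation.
8^{4} = 4096 ≡ 4 mod 6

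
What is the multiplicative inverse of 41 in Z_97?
Since 97 is prime, by Fermat 41^(-1) ≡ 41^{95} ≡ 71 (mod 97). Verify: 41 × 71 = 2911 ≡ 1 (mod 97)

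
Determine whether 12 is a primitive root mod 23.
12^{11} ≡ 1 mod 23 and 11 < 22, so ord_23(12) = 11 ≠ 22 and 12 is not a primitive root.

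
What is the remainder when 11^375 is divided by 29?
Using Fermat: 11^{28} ≡ 1 mod 29. 375 ≡ 11 mod 28. So 11^{375} ≡ 11^{11} ≡ 10 mod 29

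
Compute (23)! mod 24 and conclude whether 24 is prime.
(23)! mod 24 = 0. Since 0 ≢ -1 (mod 24), 24 is not prime.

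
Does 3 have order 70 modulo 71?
3^{35} ≡ 1 (mod 71) and 35 < 70, so ord_71(3) = 35 ≠ 70 and 3 is not a primitive root.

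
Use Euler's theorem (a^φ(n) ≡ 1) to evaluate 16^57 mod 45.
By Euler: 16^{24} ≡ 1 mod 45 since gcd(16, 45) = 1. 57 = 2×24 + 9. So 16^{57} ≡ 16^{9} ≡ 1 mod 45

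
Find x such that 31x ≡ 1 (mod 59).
Since 59 is prime, by Fermat 31^(-1) ≡ 31^{57} ≡ 40 (mod 59). Verify: 31 × 40 = 1240 ≡ 1 (mod 59)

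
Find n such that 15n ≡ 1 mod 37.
Since 37 is prime, by Fermat 15^(-1) ≡ 15^{35} ≡ 5 mod 37. Verify: 15 × 5 = 75 ≡ 1 mod 37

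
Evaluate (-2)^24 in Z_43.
By repeated squaring (mod 43): (-2)^{1}≡41, (-2)^{2}≡4, (-2)^{4}≡16, (-2)^{8}≡41, (-2)^{16}≡4. Then (-2)^{24} = (-2)^{16+8} ≡ 4 × 41 ≡ 35 (mod 43)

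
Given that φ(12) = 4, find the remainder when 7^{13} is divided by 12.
By Euler: 7^{4} ≡ 1 (mod 12) since gcd(7, 12) = 1. 13 = 3×4 + 1. So 7^{13} ≡ 7^{1} ≡ 7 (mod 12)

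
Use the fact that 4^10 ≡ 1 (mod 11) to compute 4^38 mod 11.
By Fermat: 4^{10} ≡ 1 (mod 11). 38 = 3×10 + 8. So 4^{38} ≡ 4^{8} ≡ 9 (mod 11)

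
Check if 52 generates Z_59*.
ord_59(52) divides 58. For each prime q|58: 52^{29}≡58, 52^{2}≡49, none ≡ 1. So 52 has order 58 and is a primitive root mod 59.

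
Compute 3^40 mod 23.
Using Fermat: 3^{22} ≡ 1 mod 23. 40 ≡ 18 mod 22. So 3^{40} ≡ 3^{18} ≡ 2 mod 23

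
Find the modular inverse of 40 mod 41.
Since 41 is prime, by Fermat 40^(-1) ≡ 40^{39} ≡ 40 (mod 41). Verify: 40 × 40 = 1600 ≡ 1 (mod 41)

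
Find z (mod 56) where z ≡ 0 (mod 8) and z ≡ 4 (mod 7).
M = 8 × 7 = 56. M₁ = 7, y₁ ≡ 7 (mod 8). M₂ = 8, y₂ ≡ 1 (mod 7). z = 0×7×7 + 4×8×1 ≡ 32 (mod 56)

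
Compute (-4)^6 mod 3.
Using Fermat: (-4)^{2} ≡ 1 (mod 3). 6 ≡ 0 (mod 2). So (-4)^{6} ≡ (-4)^{0} ≡ 1 (mod 3)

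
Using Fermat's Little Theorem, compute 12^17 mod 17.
By Fermat: 12^{16} ≡ 1 mod 17. So 12^{17} = 12^{16} · 12^{1} ≡ 12^{1} ≡ 12 mod 17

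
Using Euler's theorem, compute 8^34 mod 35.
By Euler: 8^{24} ≡ 1 (mod 35) since gcd(8, 35) = 1. 34 = 1×24 + 10. So 8^{34} ≡ 8^{10} ≡ 29 (mod 35)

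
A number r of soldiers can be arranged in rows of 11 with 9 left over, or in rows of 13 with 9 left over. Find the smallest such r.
M = 11 × 13 = 143. M₁ = 13, y₁ ≡ 6 mod 11. M₂ = 11, y₂ ≡ 6 mod 13. r = 9×13×6 + 9×11×6 ≡ 9 mod 143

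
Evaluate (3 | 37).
(3/37) = 3^{18} mod 37 = 1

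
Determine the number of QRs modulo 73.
For prime 73, there are (p-1)/2 = (73-1)/2 = 36 quadratic residues (excluding 0).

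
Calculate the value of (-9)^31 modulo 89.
By repeated squaring (mod 89): (-9)^{1}≡80, (-9)^{2}≡81, (-9)^{4}≡64, (-9)^{8}≡2, (-9)^{16}≡4. Then (-9)^{31} = (-9)^{16+8+4+2+1} ≡ 4 × 2 × 64 × 81 × 80 ≡ 18 (mod 89)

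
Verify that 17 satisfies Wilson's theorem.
(16)! mod 17 = 16. Since this equals -1 (mod 17), Wilson confirms 17 is prime.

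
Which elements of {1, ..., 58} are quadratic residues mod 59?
Squares in Z_59*: {1, 3, 4, 5, 7, 9, 12, 15, 16, 17, 19, 20, 21, 22, 25, 26, 27, 28, 29, 35, 36, 41, 45, 46, 48, 49, 51, 53, 57}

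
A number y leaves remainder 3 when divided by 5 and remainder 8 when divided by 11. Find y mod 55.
M = 5 × 11 = 55. M₁ = 11, y₁ ≡ 1 mod 5. M₂ = 5, y₂ ≡ 9 mod 11. y = 3×11×1 + 8×5×9 ≡ 8 mod 55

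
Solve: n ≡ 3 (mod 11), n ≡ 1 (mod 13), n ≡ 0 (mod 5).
M = 11 × 13 × 5 = 715. M₁ = 65, y₁ ≡ 10 (mod 11). M₂ = 55, y₂ ≡ 9 (mod 13). M₃ = 143, y₃ ≡ 2 (mod 5). n = 3×65×10 + 1×55×9 + 0×143×2 ≡ 300 (mod 715)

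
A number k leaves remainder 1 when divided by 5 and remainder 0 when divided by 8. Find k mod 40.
M = 5 × 8 = 40. M₁ = 8, y₁ ≡ 2 mod 5. M₂ = 5, y₂ ≡ 5 mod 8. k = 1×8×2 + 0×5×5 ≡ 16 mod 40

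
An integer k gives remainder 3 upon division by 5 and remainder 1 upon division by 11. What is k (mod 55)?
M = 5 × 11 = 55. M₁ = 11, y₁ ≡ 1 (mod 5). M₂ = 5, y₂ ≡ 9 (mod 11). k = 3×11×1 + 1×5×9 ≡ 23 (mod 55)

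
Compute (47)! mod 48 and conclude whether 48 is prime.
(47)! mod 48 = 0. Since 0 ≢ -1 mod 48, 48 is not prime.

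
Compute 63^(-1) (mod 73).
Since 73 is prime, by Fermat 63^(-1) ≡ 63^{71} ≡ 51 (mod 73). Verify: 63 × 51 = 3213 ≡ 1 (mod 73)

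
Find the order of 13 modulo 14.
Powers of 13 mod 14: 13^1≡13, 13^2≡1. Order = 2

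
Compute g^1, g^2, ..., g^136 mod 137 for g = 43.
43^1, 43^2, ..., 43^{136} mod 137: [43, 68, 47, 103, 45, 17, 46, 60, 114, 107, 80, 15, 97, 61, 20, 38, 127, 118, 5, 78, 66, 98, 104, 88, 85, 93, 26, 22, 124, 126, 75, 74, 31, 100, 53, 87, 42, 25, 116, 56, 79, 109, 29, 14, 54, 130, 110, 72, 82, 101, 96, 18, 89, 128, 24, 73, 125, 32, 6, 121, 134, 8, 70, 133, 102, 2, 86, 136, 94, 69, 90, 34, 92, 120, 91, 77, 23, 30, 57, 122, 40, 76, 117, 99, 10, 19, 132, 59, 71, 39, 33, 49, 52, 44, 111, 115, 13, 11, 62, 63, 106, 37, 84, 50, 95, 112, 21, 81, 58, 28, 108, 123, 83, 7, 27, 65, 55, 36, 41, 119, 48, 9, 113, 64, 12, 105, 131, 16, 3, 129, 67, 4, 35, 135, 51, 1]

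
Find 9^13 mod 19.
By repeated squaring mod 19: 9^{1}≡9, 9^{2}≡5, 9^{4}≡6, 9^{8}≡17. Then 9^{13} = 9^{8+4+1} ≡ 17 × 6 × 9 ≡ 6 mod 19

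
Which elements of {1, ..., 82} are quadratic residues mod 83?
Quadratic residues modulo 83: {1, 3, 4, 7, 9, 10, 11, 12, 16, 17, 21, 23, 25, 26, 27, 28, 29, 30, 31, 33, 36, 37, 38, 40, 41, 44, 48, 49, 51, 59, 61, 63, 64, 65, 68, 69, 70, 75, 77, 78, 81}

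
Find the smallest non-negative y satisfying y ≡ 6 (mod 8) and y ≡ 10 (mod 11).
M = 8 × 11 = 88. M₁ = 11, y₁ ≡ 3 (mod 8). M₂ = 8, y₂ ≡ 7 (mod 11). y = 6×11×3 + 10×8×7 ≡ 54 (mod 88)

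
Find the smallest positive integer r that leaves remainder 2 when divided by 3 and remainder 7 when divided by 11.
M = 3 × 11 = 33. M₁ = 11, y₁ ≡ 2 mod 3. M₂ = 3, y₂ ≡ 4 mod 11. r = 2×11×2 + 7×3×4 ≡ 29 mod 33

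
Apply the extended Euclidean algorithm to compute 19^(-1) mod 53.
Extended GCD: 19(14) + 53(-5) = 1. So 19^(-1) ≡ 14 (mod 53). Verify: 19 × 14 = 266 ≡ 1 (mod 53)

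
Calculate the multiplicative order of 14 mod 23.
Powers of 14 mod 23: 14^1≡14, 14^2≡12, 14^3≡7, 14^4≡6, 14^5≡15, 14^6≡3, 14^7≡19, 14^8≡13, 14^9≡21, 14^10≡18, 14^11≡22, 14^12≡9, 14^13≡11, 14^14≡16, 14^15≡17, 14^16≡8, 14^17≡20, 14^18≡4, 14^19≡10, 14^20≡2, 14^21≡5, 14^22≡1. Order = 22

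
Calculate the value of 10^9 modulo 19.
By repeated squaring (mod 19): 10^{1}≡10, 10^{2}≡5, 10^{4}≡6, 10^{8}≡17. Then 10^{9} = 10^{8+1} ≡ 17 × 10 ≡ 18 (mod 19)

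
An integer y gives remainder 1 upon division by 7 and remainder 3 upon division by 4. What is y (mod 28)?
M = 7 × 4 = 28. M₁ = 4, y₁ ≡ 2 (mod 7). M₂ = 7, y₂ ≡ 3 (mod 4). y = 1×4×2 + 3×7×3 ≡ 15 (mod 28)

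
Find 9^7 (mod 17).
By repeated squaring (mod 17): 9^{1}≡9, 9^{2}≡13, 9^{4}≡16. Then 9^{7} = 9^{4+2+1} ≡ 16 × 13 × 9 ≡ 2 (mod 17)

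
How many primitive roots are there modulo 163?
There are φ(163-1) = φ(162) = 54 primitive roots modulo 163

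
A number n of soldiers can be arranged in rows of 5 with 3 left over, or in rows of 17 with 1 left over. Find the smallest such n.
M = 5 × 17 = 85. M₁ = 17, y₁ ≡ 3 mod 5. M₂ = 5, y₂ ≡ 7 mod 17. n = 3×17×3 + 1×5×7 ≡ 18 mod 85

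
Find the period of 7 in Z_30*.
Powers of 7 mod 30: 7^1≡7, 7^2≡19, 7^3≡13, 7^4≡1. So the order of 7 is 4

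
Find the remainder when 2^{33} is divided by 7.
By Fermat: 2^{6} ≡ 1 mod 7. 33 = 5×6 + 3. So 2^{33} ≡ 2^{3} ≡ 1 mod 7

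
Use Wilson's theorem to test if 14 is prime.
(13)! mod 14 = 0. Since 0 ≢ -1 (mod 14), 14 is not prime.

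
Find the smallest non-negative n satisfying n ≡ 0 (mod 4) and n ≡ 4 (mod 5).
M = 4 × 5 = 20. M₁ = 5, y₁ ≡ 1 (mod 4). M₂ = 4, y₂ ≡ 4 (mod 5). n = 0×5×1 + 4×4×4 ≡ 4 (mod 20)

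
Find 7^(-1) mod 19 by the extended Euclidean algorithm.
Extended GCD: 7(-8) + 19(3) = 1. So 7^(-1) ≡ -8 ≡ 11 mod 19. Verify: 7 × 11 = 77 ≡ 1 mod 19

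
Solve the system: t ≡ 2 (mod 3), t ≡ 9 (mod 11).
M = 3 × 11 = 33. M₁ = 11, y₁ ≡ 2 (mod 3). M₂ = 3, y₂ ≡ 4 (mod 11). t = 2×11×2 + 9×3×4 ≡ 20 (mod 33)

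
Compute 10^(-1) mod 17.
Since 17 is prime, by Fermat 10^(-1) ≡ 10^{15} ≡ 12 mod 17. Verify: 10 × 12 = 120 ≡ 1 mod 17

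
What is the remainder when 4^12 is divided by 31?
By repeated squaring (mod 31): 4^{1}≡4, 4^{2}≡16, 4^{4}≡8, 4^{8}≡2. Then 4^{12} = 4^{8+4} ≡ 2 × 8 ≡ 16 (mod 31)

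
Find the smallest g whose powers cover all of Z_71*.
g = 7. For each prime q|70: 7^{35}≡70, 7^{14}≡54, 7^{10}≡45, none ≡ 1, so ord_71(7) = 70 and 7 is a primitive root.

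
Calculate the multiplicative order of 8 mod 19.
Powers of 8 mod 19: 8^1≡8, 8^2≡7, 8^3≡18, 8^4≡11, 8^5≡12, 8^6≡1. ord_19(8) = 6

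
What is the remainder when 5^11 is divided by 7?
Using Fermat: 5^{6} ≡ 1 mod 7. 11 ≡ 5 mod 6. So 5^{11} ≡ 5^{5} ≡ 3 mod 7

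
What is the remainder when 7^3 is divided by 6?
7^{3} = 343 ≡ 1 (mod 6)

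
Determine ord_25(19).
Powers of 19 mod 25: 19^1≡19, 19^2≡11, 19^3≡9, 19^4≡21, 19^5≡24, 19^6≡6, 19^7≡14, 19^8≡16, 19^9≡4, 19^10≡1. ord_25(19) = 10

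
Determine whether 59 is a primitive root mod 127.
59^{18} ≡ 1 (mod 127) and 18 < 126, so ord_127(59) = 18 ≠ 126 and 59 is not a primitive root.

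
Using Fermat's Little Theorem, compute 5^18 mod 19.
By Fermat's Little Theorem, 5^{18} ≡ 1 mod 19 since 19 is prime and gcd(5, 19) = 1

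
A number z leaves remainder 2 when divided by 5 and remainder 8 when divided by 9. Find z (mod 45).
M = 5 × 9 = 45. M₁ = 9, y₁ ≡ 4 (mod 5). M₂ = 5, y₂ ≡ 2 (mod 9). z = 2×9×4 + 8×5×2 ≡ 17 (mod 45)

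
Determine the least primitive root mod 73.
g = 5. For each prime q|72: 5^{36}≡72, 5^{24}≡8, none ≡ 1, so ord_73(5) = 72 and 5 is a primitive root.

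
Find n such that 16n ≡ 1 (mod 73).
Since 73 is prime, by Fermat 16^(-1) ≡ 16^{71} ≡ 32 (mod 73). Verify: 16 × 32 = 512 ≡ 1 (mod 73)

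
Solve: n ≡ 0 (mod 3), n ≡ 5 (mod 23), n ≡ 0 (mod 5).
M = 3 × 23 × 5 = 345. M₁ = 115, y₁ ≡ 1 (mod 3). M₂ = 15, y₂ ≡ 20 (mod 23). M₃ = 69, y₃ ≡ 4 (mod 5). n = 0×115×1 + 5×15×20 + 0×69×4 ≡ 120 (mod 345)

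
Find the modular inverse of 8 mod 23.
Since 23 is prime, by Fermat 8^(-1) ≡ 8^{21} ≡ 3 (mod 23). Verify: 8 × 3 = 24 ≡ 1 (mod 23)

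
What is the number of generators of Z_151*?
A prime p has φ(p-1) primitive roots; here φ(150) = 40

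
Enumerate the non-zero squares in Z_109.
QRs mod 109: {1, 3, 4, 5, 7, 9, 12, 15, 16, 20, 21, 22, 25, 26, 27, 28, 29, 31, 34, 35, 36, 38, 43, 45, 46, 48, 49, 60, 61, 63, 64, 66, 71, 73, 74, 75, 78, 80, 81, 82, 83, 84, 87, 88, 89, 93, 94, 97, 100, 102, 104, 105, 106, 108}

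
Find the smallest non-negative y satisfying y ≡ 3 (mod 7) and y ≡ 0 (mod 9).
M = 7 × 9 = 63. M₁ = 9, y₁ ≡ 4 (mod 7). M₂ = 7, y₂ ≡ 4 (mod 9). y = 3×9×4 + 0×7×4 ≡ 45 (mod 63)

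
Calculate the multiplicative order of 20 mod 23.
Powers of 20 mod 23: 20^1≡20, 20^2≡9, 20^3≡19, 20^4≡12, 20^5≡10, 20^6≡16, 20^7≡21, 20^8≡6, 20^9≡5, 20^10≡8, 20^11≡22, 20^12≡3, 20^13≡14, 20^14≡4, 20^15≡11, 20^16≡13, 20^17≡7, 20^18≡2, 20^19≡17, 20^20≡18, 20^21≡15, 20^22≡1. ord_23(20) = 22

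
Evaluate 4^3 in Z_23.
4^{3} = 64 ≡ 18 (mod 23)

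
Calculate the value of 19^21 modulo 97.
By repeated squaring mod 97: 19^{1}≡19, 19^{2}≡70, 19^{4}≡50, 19^{8}≡75, 19^{16}≡96. Then 19^{21} = 19^{16+4+1} ≡ 96 × 50 × 19 ≡ 20 mod 97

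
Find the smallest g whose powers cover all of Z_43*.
g = 3. Powers: [3, 9, 27, 38, 28, 41, ...] generates all 42 non-zero residues.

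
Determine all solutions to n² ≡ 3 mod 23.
The square roots of 3 mod 23 are 16 and 7. Verify: 16² = 256 ≡ 3 mod 23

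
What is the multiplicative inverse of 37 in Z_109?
Since 109 is prime, by Fermat 37^(-1) ≡ 37^{107} ≡ 56 (mod 109). Verify: 37 × 56 = 2072 ≡ 1 (mod 109)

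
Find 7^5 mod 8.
By repeated squaring mod 8: 7^{1}≡7, 7^{2}≡1, 7^{4}≡1. Then 7^{5} = 7^{4+1} ≡ 1 × 7 ≡ 7 mod 8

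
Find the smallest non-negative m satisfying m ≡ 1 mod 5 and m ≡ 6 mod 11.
M = 5 × 11 = 55. M₁ = 11, y₁ ≡ 1 mod 5. M₂ = 5, y₂ ≡ 9 mod 11. m = 1×11×1 + 6×5×9 ≡ 6 mod 55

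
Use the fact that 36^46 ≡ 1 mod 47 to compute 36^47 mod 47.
By Fermat: 36^{46} ≡ 1 mod 47. So 36^{47} = 36^{46} · 36^{1} ≡ 36^{1} ≡ 36 mod 47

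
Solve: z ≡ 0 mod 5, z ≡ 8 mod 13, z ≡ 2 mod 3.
M = 5 × 13 × 3 = 195. M₁ = 39, y₁ ≡ 4 mod 5. M₂ = 15, y₂ ≡ 7 mod 13. M₃ = 65, y₃ ≡ 2 mod 3. z = 0×39×4 + 8×15×7 + 2×65×2 ≡ 125 mod 195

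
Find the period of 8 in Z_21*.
Powers of 8 mod 21: 8^1≡8, 8^2≡1. So the order of 8 is 2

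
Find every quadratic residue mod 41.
Squares in Z_41*: {1, 2, 4, 5, 8, 9, 10, 16, 18, 20, 21, 23, 25, 31, 32, 33, 36, 37, 39, 40}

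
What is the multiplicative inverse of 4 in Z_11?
Since 11 is prime, by Fermat 4^(-1) ≡ 4^{9} ≡ 3 (mod 11). Verify: 4 × 3 = 12 ≡ 1 (mod 11)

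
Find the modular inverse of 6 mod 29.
Since 29 is prime, by Fermat 6^(-1) ≡ 6^{27} ≡ 5 mod 29. Verify: 6 × 5 = 30 ≡ 1 mod 29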